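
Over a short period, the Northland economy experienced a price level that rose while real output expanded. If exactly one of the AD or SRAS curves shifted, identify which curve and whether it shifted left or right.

P rose and Y rose. An AD shift moves P and Y in the same direction; an SRAS shift moves them in opposite directions.
Here P and Y moved in the same direction, so the AD curve shifted.
Since Y rose, AD shifted right.

AD shifted right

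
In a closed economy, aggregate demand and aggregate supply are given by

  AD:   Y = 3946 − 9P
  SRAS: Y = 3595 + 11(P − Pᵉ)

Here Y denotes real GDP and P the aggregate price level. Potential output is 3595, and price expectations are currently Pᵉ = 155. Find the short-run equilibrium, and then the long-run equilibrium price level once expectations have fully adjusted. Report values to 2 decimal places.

Short run: P = 102.80, Y = 3020.80. Long run: P = 39.00.

Short run: with Pᵉ = 155, SRAS is Y = 1890 + 11P. Setting AD = SRAS gives 2056 = 20P, so P = 102.80 and Y = 3946 − 9P = 3020.80.
Output 3020.80 is below potential 3595, so over time expected prices fall and SRAS shifts right until Y returns to 3595.
Long run: Y = 3595 on the AD curve gives 3595 = 3946 − 9P, so P = 39.00.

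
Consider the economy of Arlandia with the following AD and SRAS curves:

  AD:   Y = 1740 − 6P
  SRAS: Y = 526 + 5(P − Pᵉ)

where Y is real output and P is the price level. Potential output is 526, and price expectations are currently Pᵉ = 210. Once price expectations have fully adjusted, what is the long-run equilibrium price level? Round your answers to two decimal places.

Short run: with Pᵉ = 210, SRAS is Y = 5P − 524. Setting AD = SRAS gives 2264 = 11P, so P = 205.82 and Y = 1740 − 6P = 505.09.
Output 505.09 is below potential 526, so over time expected prices fall and SRAS shifts right until Y returns to 526.
Long run: Y = 526 on the AD curve gives 526 = 1740 − 6P, so P = 202.33.

Long-run P = 202.33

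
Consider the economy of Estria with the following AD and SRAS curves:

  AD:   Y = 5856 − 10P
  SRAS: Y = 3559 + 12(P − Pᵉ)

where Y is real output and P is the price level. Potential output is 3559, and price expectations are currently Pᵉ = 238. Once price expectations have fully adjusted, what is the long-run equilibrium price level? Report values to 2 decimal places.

Long-run P = 229.70

Short run: with Pᵉ = 238, SRAS is Y = 703 + 12P. Setting AD = SRAS gives 5153 = 22P, so P = 234.23 and Y = 5856 − 10P = 3513.73.
Output 3513.73 is below potential 3559, so over time expected prices fall and SRAS shifts right until Y returns to 3559.
Long run: Y = 3559 on the AD curve gives 3559 = 5856 − 10P, so P = 229.70.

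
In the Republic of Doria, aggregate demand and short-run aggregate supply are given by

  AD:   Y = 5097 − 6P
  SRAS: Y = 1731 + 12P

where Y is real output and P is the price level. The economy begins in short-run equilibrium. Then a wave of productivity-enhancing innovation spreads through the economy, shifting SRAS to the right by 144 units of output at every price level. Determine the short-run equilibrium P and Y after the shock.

P = 179, Y = 4023

This is a positive supply shock: SRAS shifts right.
New SRAS: Y = 1875 + 12P.
Set AD = SRAS: 5097 − 6P = 1875 + 12P, so 3222 = 18P and P = 179.
Y = 5097 − 6·179 = 4023.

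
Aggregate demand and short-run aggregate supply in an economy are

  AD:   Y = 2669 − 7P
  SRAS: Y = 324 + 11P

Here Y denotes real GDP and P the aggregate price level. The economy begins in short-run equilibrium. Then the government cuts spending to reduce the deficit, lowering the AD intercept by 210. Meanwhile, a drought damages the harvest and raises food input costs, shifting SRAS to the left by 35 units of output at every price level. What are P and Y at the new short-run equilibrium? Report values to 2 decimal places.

After both shocks: AD is Y = 2459 − 7P and SRAS is Y = 289 + 11P.
Setting them equal: 2170 = 18P, so P = 120.56.
Substituting into AD, Y = 1615.11.

P = 120.56, Y = 1615.11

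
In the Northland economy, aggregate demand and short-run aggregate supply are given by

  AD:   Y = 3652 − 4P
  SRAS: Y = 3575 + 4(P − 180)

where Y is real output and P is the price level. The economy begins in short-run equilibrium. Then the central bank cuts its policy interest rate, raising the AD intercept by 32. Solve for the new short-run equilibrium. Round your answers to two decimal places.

P = 103.63, Y = 3269.50

This is a positive demand shock: AD shifts right.
New AD: Y = 3684 − 4P.
SRAS can be written Y = 2855 + 4P.
Set AD = SRAS: 3684 − 4P = 2855 + 4P, so 829 = 8P and P = 103.63.
Substituting into AD, Y = 3269.50.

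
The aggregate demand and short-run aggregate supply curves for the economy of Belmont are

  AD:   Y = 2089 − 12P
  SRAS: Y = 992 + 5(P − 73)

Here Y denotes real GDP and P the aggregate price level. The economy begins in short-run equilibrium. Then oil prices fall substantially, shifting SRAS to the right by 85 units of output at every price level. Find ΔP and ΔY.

This is a positive supply shock: SRAS shifts right.
New SRAS: Y = 712 + 5P.
Set AD = SRAS: 2089 − 12P = 712 + 5P, so 1377 = 17P and P = 81.
Y = 2089 − 12·81 = 1117.
Initially P = 86, Y = 1057, so ΔP = -5 and ΔY = +60.

ΔP = -5, ΔY = +60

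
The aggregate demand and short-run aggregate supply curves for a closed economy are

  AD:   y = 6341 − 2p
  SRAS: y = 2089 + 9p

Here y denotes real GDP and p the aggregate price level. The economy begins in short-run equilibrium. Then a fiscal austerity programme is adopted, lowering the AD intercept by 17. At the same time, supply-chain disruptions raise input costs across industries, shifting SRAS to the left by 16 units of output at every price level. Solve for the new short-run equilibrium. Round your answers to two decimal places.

After both shocks: AD is y = 6324 − 2p and SRAS is y = 2073 + 9p.
Setting them equal: 4251 = 11p, so p = 386.45.
Substituting into AD, y = 5551.09.

p = 386.45, y = 5551.09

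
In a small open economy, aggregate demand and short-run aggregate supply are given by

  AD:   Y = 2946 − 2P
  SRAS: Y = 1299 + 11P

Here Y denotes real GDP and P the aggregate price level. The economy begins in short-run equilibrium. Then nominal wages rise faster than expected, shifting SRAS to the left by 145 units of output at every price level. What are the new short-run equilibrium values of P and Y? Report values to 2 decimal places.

This is a negative supply shock: SRAS shifts left.
New SRAS: Y = 1154 + 11P.
Set AD = SRAS: 2946 − 2P = 1154 + 11P, so 1792 = 13P and P = 137.85.
Substituting into AD, Y = 2670.31.

P = 137.85, Y = 2670.31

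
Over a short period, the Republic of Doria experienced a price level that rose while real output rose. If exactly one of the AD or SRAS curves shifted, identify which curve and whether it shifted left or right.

AD shifted right

P rose and Y rose. An AD shift moves P and Y in the same direction; an SRAS shift moves them in opposite directions.
Here P and Y moved in the same direction, so the AD curve shifted.
Since Y rose, AD shifted right.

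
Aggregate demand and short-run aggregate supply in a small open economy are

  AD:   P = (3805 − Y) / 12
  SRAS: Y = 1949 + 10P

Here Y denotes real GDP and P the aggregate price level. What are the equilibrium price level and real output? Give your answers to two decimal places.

Rearrange AD to Y = 3805 − 12P.
Set AD = SRAS: 3805 − 12P = 1949 + 10P, so 1856 = 22P and P = 84.36.
Substituting into AD, Y = 3805 − 12P = 2792.64.

P = 84.36, Y = 2792.64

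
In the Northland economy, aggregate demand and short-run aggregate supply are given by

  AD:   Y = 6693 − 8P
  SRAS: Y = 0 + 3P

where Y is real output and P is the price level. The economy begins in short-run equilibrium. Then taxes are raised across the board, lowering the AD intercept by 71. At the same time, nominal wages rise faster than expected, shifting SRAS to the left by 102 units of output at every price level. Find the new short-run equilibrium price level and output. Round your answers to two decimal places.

After both shocks: AD is Y = 6622 − 8P and SRAS is Y = 3P − 102.
Setting them equal: 6724 = 11P, so P = 611.27.
Substituting into AD, Y = 1731.82.

P = 611.27, Y = 1731.82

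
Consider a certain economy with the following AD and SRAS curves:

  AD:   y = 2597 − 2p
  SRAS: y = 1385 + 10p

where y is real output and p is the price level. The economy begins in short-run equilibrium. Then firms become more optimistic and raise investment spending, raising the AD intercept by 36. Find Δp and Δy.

Δp = +3, Δy = +30

This is a positive demand shock: AD shifts right.
New AD: y = 2633 − 2p.
Set AD = SRAS: 2633 − 2p = 1385 + 10p, so 1248 = 12p and p = 104.
y = 2633 − 2·104 = 2425.
Initially p = 101, y = 2395, so Δp = +3 and Δy = +30.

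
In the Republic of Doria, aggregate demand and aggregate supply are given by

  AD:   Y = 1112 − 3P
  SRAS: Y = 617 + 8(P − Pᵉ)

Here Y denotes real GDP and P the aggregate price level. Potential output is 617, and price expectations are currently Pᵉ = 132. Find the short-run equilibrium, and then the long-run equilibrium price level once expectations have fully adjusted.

Short run: P = 141, Y = 689. Long run: P = 165.

Short run: with Pᵉ = 132, SRAS is Y = 8P − 439. Setting AD = SRAS gives 1551 = 11P, so P = 141 and Y = 1112 − 3·141 = 689.
Output 689 is above potential 617, so over time expected prices rise and SRAS shifts left until Y returns to 617.
Long run: Y = 617 on the AD curve gives 617 = 1112 − 3P, so P = 165.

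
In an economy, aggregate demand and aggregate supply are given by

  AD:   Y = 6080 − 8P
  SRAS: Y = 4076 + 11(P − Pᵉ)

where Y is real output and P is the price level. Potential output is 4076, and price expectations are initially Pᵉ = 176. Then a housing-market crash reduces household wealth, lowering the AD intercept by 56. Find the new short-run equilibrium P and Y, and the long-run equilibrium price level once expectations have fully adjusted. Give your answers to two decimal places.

AD shifts left: new AD is Y = 6024 − 8P. With Pᵉ = 176, SRAS is Y = 2140 + 11P.
Short run: 6024 − 8P = 2140 + 11P gives 3884 = 19P, so P = 204.42 and Y = 6024 − 8P = 4388.63.
Y = 4388.63 is above potential 4076; expectations adjust and SRAS shifts left until Y = 4076.
Long run: on the new AD curve, 4076 = 6024 − 8P gives P = 243.50.

Short run: P = 204.42, Y = 4388.63. Long run: P = 243.50.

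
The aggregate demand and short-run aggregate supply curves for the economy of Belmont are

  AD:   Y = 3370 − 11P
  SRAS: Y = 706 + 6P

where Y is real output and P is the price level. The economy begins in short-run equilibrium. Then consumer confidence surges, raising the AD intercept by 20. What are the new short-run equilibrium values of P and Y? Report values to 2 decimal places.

P = 157.88, Y = 1653.29

This is a positive demand shock: AD shifts right.
New AD: Y = 3390 − 11P.
Set AD = SRAS: 3390 − 11P = 706 + 6P, so 2684 = 17P and P = 157.88.
Substituting into AD, Y = 1653.29.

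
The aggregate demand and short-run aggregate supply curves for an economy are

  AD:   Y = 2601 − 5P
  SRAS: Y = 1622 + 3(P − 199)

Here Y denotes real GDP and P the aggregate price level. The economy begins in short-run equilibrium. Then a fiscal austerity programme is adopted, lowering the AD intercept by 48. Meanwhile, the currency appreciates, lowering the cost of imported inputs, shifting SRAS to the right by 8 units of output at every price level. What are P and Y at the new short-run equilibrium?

After both shocks: AD is Y = 2553 − 5P and SRAS is Y = 1033 + 3P.
Setting them equal: 1520 = 8P, so P = 190.
Y = 2553 − 5·190 = 1603.

P = 190, Y = 1603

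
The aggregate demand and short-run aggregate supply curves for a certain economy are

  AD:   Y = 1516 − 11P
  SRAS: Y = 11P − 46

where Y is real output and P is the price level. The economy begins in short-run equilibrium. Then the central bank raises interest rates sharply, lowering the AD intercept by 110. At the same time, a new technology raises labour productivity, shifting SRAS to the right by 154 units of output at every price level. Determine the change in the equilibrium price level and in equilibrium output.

ΔP = -12, ΔY = +22

After both shocks: AD is Y = 1406 − 11P and SRAS is Y = 108 + 11P.
Setting them equal: 1298 = 22P, so P = 59.
Y = 1406 − 11·59 = 757.
Initially P = 71, Y = 735, so ΔP = -12 and ΔY = +22.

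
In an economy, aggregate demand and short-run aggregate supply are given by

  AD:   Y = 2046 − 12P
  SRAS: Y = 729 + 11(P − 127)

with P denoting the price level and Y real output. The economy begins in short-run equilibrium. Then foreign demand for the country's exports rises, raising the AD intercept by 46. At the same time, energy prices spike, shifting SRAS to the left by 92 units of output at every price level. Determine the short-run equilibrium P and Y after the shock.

After both shocks: AD is Y = 2092 − 12P and SRAS is Y = 11P − 760.
Setting them equal: 2852 = 23P, so P = 124.
Y = 2092 − 12·124 = 604.

P = 124, Y = 604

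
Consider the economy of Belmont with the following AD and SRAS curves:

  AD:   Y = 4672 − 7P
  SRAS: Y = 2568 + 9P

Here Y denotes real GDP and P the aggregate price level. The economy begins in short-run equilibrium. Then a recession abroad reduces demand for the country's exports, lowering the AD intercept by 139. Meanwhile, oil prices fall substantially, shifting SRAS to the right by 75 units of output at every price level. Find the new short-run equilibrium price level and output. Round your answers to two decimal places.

P = 118.13, Y = 3706.13

After both shocks: AD is Y = 4533 − 7P and SRAS is Y = 2643 + 9P.
Setting them equal: 1890 = 16P, so P = 118.13.
Substituting into AD, Y = 3706.13.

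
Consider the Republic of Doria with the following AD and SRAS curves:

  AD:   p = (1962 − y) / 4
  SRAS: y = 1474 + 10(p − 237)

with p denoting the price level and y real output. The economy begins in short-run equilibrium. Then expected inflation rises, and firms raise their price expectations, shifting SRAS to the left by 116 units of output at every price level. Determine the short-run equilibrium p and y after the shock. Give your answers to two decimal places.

This is a negative supply shock: SRAS shifts left.
New SRAS: y = 10p − 1012.
Set AD = SRAS: 1962 − 4p = 10p − 1012, so 2974 = 14p and p = 212.43.
Substituting into AD, y = 1112.29.

p = 212.43, y = 1112.29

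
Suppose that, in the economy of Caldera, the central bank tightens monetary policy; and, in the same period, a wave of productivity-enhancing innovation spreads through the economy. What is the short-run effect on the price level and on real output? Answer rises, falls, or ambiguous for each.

The first event is a negative demand shock: AD shifts left, which by itself pushes P down and Y down.
The second is a favourable supply shock: SRAS shifts right, which by itself pushes P down and Y up.
Both shocks push P down, so P falls. The two shocks push Y in opposite directions, so the effect on Y is ambiguous.

Price level: falls; output: ambiguous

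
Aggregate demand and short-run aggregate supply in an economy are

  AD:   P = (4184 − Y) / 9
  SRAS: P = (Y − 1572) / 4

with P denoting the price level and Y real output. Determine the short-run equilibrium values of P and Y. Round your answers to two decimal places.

P = 200.92, Y = 2375.69

Rearrange AD to Y = 4184 − 9P.
Rearrange SRAS to Y = 1572 + 4P.
Set AD = SRAS: 4184 − 9P = 1572 + 4P, so 2612 = 13P and P = 200.92.
Substituting into AD, Y = 4184 − 9P = 2375.69.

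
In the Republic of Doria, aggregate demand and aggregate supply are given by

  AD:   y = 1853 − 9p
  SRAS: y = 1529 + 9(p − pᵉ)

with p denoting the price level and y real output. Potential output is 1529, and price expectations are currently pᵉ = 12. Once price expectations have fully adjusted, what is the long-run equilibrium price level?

Long-run p = 36

Short run: with pᵉ = 12, SRAS is y = 1421 + 9p. Setting AD = SRAS gives 432 = 18p, so p = 24 and y = 1853 − 9·24 = 1637.
Output 1637 is above potential 1529, so over time expected prices rise and SRAS shifts left until y returns to 1529.
Long run: y = 1529 on the AD curve gives 1529 = 1853 − 9p, so p = 36.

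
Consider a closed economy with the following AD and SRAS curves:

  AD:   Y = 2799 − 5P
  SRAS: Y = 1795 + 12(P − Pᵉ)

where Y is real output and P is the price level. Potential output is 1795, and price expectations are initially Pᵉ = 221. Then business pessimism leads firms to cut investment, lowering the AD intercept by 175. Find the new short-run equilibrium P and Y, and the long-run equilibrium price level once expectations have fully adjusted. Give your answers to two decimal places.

Short run: P = 204.76, Y = 1600.18. Long run: P = 165.80.

AD shifts left: new AD is Y = 2624 − 5P. With Pᵉ = 221, SRAS is Y = 12P − 857.
Short run: 2624 − 5P = 12P − 857 gives 3481 = 17P, so P = 204.76 and Y = 2624 − 5P = 1600.18.
Y = 1600.18 is below potential 1795; expectations adjust and SRAS shifts right until Y = 1795.
Long run: on the new AD curve, 1795 = 2624 − 5P gives P = 165.80.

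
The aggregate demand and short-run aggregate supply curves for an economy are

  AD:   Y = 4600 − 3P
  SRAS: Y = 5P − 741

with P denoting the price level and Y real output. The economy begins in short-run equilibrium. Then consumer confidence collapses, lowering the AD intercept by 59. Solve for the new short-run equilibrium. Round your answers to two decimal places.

P = 660.25, Y = 2560.25

This is a negative demand shock: AD shifts left.
New AD: Y = 4541 − 3P.
Set AD = SRAS: 4541 − 3P = 5P − 741, so 5282 = 8P and P = 660.25.
Substituting into AD, Y = 2560.25.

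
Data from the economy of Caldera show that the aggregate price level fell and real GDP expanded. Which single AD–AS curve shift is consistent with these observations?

SRAS shifted right

P fell and Y rose. An AD shift moves P and Y in the same direction; an SRAS shift moves them in opposite directions.
Here P and Y moved in opposite directions, so the SRAS curve shifted.
Since Y rose, SRAS shifted right.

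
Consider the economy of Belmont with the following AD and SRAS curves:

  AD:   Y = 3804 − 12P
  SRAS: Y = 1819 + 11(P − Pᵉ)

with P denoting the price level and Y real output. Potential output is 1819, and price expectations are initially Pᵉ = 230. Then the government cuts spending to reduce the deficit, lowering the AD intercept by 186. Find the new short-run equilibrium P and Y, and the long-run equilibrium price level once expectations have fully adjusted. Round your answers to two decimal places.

AD shifts left: new AD is Y = 3618 − 12P. With Pᵉ = 230, SRAS is Y = 11P − 711.
Short run: 3618 − 12P = 11P − 711 gives 4329 = 23P, so P = 188.22 and Y = 3618 − 12P = 1359.39.
Y = 1359.39 is below potential 1819; expectations adjust and SRAS shifts right until Y = 1819.
Long run: on the new AD curve, 1819 = 3618 − 12P gives P = 149.92.

Short run: P = 188.22, Y = 1359.39. Long run: P = 149.92.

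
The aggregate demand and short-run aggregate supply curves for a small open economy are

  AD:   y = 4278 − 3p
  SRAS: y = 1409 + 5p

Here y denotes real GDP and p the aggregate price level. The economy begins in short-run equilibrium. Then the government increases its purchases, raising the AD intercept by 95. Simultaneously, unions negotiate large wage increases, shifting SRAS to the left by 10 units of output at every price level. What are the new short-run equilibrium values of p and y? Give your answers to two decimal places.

After both shocks: AD is y = 4373 − 3p and SRAS is y = 1399 + 5p.
Setting them equal: 2974 = 8p, so p = 371.75.
Substituting into AD, y = 3257.75.

p = 371.75, y = 3257.75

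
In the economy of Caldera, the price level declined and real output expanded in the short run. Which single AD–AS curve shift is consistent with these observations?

SRAS shifted right

P fell and Y rose. An AD shift moves P and Y in the same direction; an SRAS shift moves them in opposite directions.
Here P and Y moved in opposite directions, so the SRAS curve shifted.
Since Y rose, SRAS shifted right.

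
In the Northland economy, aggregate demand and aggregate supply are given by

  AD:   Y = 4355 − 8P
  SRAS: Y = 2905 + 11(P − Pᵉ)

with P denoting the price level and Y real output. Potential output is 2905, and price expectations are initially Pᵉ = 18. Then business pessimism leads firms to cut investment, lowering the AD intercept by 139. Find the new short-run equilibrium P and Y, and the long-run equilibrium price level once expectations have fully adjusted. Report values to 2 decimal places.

Short run: P = 79.42, Y = 3580.63. Long run: P = 163.88.

AD shifts left: new AD is Y = 4216 − 8P. With Pᵉ = 18, SRAS is Y = 2707 + 11P.
Short run: 4216 − 8P = 2707 + 11P gives 1509 = 19P, so P = 79.42 and Y = 4216 − 8P = 3580.63.
Y = 3580.63 is above potential 2905; expectations adjust and SRAS shifts left until Y = 2905.
Long run: on the new AD curve, 2905 = 4216 − 8P gives P = 163.88.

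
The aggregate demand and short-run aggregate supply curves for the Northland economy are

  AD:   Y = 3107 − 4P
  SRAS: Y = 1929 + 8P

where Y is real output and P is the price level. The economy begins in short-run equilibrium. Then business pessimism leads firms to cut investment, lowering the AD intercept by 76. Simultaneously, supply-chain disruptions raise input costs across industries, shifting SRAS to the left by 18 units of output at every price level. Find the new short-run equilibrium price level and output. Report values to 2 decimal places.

After both shocks: AD is Y = 3031 − 4P and SRAS is Y = 1911 + 8P.
Setting them equal: 1120 = 12P, so P = 93.33.
Substituting into AD, Y = 2657.67.

P = 93.33, Y = 2657.67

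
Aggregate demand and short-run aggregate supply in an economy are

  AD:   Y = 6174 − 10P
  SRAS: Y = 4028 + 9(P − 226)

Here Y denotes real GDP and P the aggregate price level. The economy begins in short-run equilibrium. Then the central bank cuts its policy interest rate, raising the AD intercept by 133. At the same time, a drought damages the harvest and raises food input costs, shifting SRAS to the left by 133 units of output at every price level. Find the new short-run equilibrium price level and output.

P = 234, Y = 3967

After both shocks: AD is Y = 6307 − 10P and SRAS is Y = 1861 + 9P.
Setting them equal: 4446 = 19P, so P = 234.
Y = 6307 − 10·234 = 3967.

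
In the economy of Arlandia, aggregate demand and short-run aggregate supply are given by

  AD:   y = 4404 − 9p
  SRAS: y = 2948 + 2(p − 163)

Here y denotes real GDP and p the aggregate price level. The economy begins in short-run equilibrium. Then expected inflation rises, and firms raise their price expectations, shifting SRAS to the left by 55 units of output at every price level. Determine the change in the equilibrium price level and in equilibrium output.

Δp = +5, Δy = -45

This is a negative supply shock: SRAS shifts left.
New SRAS: y = 2567 + 2p.
Set AD = SRAS: 4404 − 9p = 2567 + 2p, so 1837 = 11p and p = 167.
y = 4404 − 9·167 = 2901.
Initially p = 162, y = 2946, so Δp = +5 and Δy = -45.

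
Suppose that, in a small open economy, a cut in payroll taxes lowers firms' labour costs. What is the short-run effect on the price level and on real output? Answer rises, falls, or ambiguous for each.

This is a favourable supply shock: SRAS shifts right.
Moving along the downward-sloping AD curve, P falls and Y rises.

Price level: falls; output: rises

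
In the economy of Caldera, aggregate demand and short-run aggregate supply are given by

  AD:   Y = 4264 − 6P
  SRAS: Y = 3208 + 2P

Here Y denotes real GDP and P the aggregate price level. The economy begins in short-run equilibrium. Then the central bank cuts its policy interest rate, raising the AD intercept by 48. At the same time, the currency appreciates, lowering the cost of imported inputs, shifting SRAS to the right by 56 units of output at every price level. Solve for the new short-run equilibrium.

After both shocks: AD is Y = 4312 − 6P and SRAS is Y = 3264 + 2P.
Setting them equal: 1048 = 8P, so P = 131.
Y = 4312 − 6·131 = 3526.

P = 131, Y = 3526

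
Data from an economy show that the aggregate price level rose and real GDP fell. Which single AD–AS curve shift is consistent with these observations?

P rose and Y fell. An AD shift moves P and Y in the same direction; an SRAS shift moves them in opposite directions.
Here P and Y moved in opposite directions, so the SRAS curve shifted.
Since Y fell, SRAS shifted left.

SRAS shifted left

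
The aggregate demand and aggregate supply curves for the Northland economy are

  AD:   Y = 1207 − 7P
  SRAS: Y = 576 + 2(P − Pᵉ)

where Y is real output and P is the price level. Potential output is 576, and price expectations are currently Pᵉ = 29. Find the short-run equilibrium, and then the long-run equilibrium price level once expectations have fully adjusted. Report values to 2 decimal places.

Short run: P = 76.56, Y = 671.11. Long run: P = 90.14.

Short run: with Pᵉ = 29, SRAS is Y = 518 + 2P. Setting AD = SRAS gives 689 = 9P, so P = 76.56 and Y = 1207 − 7P = 671.11.
Output 671.11 is above potential 576, so over time expected prices rise and SRAS shifts left until Y returns to 576.
Long run: Y = 576 on the AD curve gives 576 = 1207 − 7P, so P = 90.14.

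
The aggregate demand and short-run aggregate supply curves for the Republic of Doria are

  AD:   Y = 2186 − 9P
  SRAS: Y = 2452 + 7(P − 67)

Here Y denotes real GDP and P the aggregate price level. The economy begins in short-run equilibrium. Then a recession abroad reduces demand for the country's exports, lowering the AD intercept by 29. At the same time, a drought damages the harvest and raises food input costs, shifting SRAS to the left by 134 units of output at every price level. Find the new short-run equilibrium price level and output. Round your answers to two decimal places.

After both shocks: AD is Y = 2157 − 9P and SRAS is Y = 1849 + 7P.
Setting them equal: 308 = 16P, so P = 19.25.
Substituting into AD, Y = 1983.75.

P = 19.25, Y = 1983.75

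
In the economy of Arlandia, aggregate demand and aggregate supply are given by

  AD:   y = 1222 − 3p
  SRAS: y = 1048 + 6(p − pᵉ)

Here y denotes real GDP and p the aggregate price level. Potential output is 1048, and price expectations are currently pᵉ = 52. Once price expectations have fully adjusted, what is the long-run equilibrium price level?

Long-run p = 58

Short run: with pᵉ = 52, SRAS is y = 736 + 6p. Setting AD = SRAS gives 486 = 9p, so p = 54 and y = 1222 − 3·54 = 1060.
Output 1060 is above potential 1048, so over time expected prices rise and SRAS shifts left until y returns to 1048.
Long run: y = 1048 on the AD curve gives 1048 = 1222 − 3p, so p = 58.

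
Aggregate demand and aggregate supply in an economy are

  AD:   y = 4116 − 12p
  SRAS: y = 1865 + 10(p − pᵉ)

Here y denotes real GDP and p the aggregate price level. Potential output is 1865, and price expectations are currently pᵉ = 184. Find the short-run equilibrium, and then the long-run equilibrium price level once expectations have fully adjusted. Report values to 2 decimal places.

Short run: with pᵉ = 184, SRAS is y = 25 + 10p. Setting AD = SRAS gives 4091 = 22p, so p = 185.95 and y = 4116 − 12p = 1884.55.
Output 1884.55 is above potential 1865, so over time expected prices rise and SRAS shifts left until y returns to 1865.
Long run: y = 1865 on the AD curve gives 1865 = 4116 − 12p, so p = 187.58.

Short run: p = 185.95, y = 1884.55. Long run: p = 187.58.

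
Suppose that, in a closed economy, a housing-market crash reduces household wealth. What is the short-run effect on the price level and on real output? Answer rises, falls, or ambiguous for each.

Price level: falls; output: falls

This is a negative demand shock: AD shifts left.
Moving along the upward-sloping SRAS curve, P falls and Y falls.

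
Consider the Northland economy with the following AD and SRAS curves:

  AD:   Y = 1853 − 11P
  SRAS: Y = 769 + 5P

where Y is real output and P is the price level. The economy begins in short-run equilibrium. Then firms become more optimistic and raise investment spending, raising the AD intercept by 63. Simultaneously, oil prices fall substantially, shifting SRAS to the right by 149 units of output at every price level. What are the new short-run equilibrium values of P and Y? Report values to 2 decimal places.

P = 62.38, Y = 1229.88

After both shocks: AD is Y = 1916 − 11P and SRAS is Y = 918 + 5P.
Setting them equal: 998 = 16P, so P = 62.38.
Substituting into AD, Y = 1229.88.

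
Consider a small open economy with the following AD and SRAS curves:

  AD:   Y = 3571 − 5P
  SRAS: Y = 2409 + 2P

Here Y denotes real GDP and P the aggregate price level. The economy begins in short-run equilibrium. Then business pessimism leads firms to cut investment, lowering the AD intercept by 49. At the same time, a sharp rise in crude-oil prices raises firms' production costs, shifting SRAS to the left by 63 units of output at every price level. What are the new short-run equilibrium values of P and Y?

P = 168, Y = 2682

After both shocks: AD is Y = 3522 − 5P and SRAS is Y = 2346 + 2P.
Setting them equal: 1176 = 7P, so P = 168.
Y = 3522 − 5·168 = 2682.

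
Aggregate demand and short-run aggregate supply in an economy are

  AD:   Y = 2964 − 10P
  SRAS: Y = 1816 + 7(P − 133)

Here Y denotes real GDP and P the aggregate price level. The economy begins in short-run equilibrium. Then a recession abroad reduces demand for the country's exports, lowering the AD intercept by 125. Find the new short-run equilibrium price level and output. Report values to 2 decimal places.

This is a negative demand shock: AD shifts left.
New AD: Y = 2839 − 10P.
SRAS can be written Y = 885 + 7P.
Set AD = SRAS: 2839 − 10P = 885 + 7P, so 1954 = 17P and P = 114.94.
Substituting into AD, Y = 1689.59.

P = 114.94, Y = 1689.59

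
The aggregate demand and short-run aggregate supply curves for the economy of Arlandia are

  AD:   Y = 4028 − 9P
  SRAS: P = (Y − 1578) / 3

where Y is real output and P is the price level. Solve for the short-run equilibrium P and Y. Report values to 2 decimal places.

P = 204.17, Y = 2190.50

Rearrange SRAS to Y = 1578 + 3P.
Set AD = SRAS: 4028 − 9P = 1578 + 3P, so 2450 = 12P and P = 204.17.
Substituting into AD, Y = 4028 − 9P = 2190.50.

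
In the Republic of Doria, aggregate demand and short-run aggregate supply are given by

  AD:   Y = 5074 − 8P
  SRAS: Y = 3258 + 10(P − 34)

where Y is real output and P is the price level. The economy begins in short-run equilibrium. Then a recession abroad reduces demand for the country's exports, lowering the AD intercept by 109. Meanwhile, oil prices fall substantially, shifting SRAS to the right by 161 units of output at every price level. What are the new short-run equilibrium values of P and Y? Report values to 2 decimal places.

After both shocks: AD is Y = 4965 − 8P and SRAS is Y = 3079 + 10P.
Setting them equal: 1886 = 18P, so P = 104.78.
Substituting into AD, Y = 4126.78.

P = 104.78, Y = 4126.78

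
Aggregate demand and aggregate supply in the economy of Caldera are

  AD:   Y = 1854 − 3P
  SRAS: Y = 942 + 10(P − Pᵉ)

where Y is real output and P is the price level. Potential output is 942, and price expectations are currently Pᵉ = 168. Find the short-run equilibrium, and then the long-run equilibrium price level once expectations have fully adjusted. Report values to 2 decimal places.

Short run: with Pᵉ = 168, SRAS is Y = 10P − 738. Setting AD = SRAS gives 2592 = 13P, so P = 199.38 and Y = 1854 − 3P = 1255.85.
Output 1255.85 is above potential 942, so over time expected prices rise and SRAS shifts left until Y returns to 942.
Long run: Y = 942 on the AD curve gives 942 = 1854 − 3P, so P = 304.00.

Short run: P = 199.38, Y = 1255.85. Long run: P = 304.00.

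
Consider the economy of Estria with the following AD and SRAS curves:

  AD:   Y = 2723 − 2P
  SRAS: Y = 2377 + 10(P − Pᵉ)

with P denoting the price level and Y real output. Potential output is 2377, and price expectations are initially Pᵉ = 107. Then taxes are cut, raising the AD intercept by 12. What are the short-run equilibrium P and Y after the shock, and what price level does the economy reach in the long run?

AD shifts right: new AD is Y = 2735 − 2P. With Pᵉ = 107, SRAS is Y = 1307 + 10P.
Short run: 2735 − 2P = 1307 + 10P gives 1428 = 12P, so P = 119 and Y = 2735 − 2·119 = 2497.
Y = 2497 is above potential 2377; expectations adjust and SRAS shifts left until Y = 2377.
Long run: on the new AD curve, 2377 = 2735 − 2P gives P = 179.

Short run: P = 119, Y = 2497. Long run: P = 179.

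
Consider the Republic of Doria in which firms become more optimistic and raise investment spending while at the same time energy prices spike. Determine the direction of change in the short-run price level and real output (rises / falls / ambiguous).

The first event is a positive demand shock: AD shifts right, which by itself pushes P up and Y up.
The second is an adverse supply shock: SRAS shifts left, which by itself pushes P up and Y down.
Both shocks push P up, so P rises. The two shocks push Y in opposite directions, so the effect on Y is ambiguous.

Price level: rises; output: ambiguous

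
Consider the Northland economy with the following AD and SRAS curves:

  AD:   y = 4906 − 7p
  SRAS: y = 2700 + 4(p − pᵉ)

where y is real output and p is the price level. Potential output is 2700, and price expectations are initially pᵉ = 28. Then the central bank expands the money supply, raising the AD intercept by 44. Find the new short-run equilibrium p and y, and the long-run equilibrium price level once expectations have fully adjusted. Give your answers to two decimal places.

AD shifts right: new AD is y = 4950 − 7p. With pᵉ = 28, SRAS is y = 2588 + 4p.
Short run: 4950 − 7p = 2588 + 4p gives 2362 = 11p, so p = 214.73 and y = 4950 − 7p = 3446.91.
y = 3446.91 is above potential 2700; expectations adjust and SRAS shifts left until y = 2700.
Long run: on the new AD curve, 2700 = 4950 − 7p gives p = 321.43.

Short run: p = 214.73, y = 3446.91. Long run: p = 321.43.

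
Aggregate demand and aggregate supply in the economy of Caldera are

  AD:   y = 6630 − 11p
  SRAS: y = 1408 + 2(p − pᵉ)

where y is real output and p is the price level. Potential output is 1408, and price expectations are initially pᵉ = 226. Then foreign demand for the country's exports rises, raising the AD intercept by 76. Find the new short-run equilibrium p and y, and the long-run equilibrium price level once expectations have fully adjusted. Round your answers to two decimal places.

AD shifts right: new AD is y = 6706 − 11p. With pᵉ = 226, SRAS is y = 956 + 2p.
Short run: 6706 − 11p = 956 + 2p gives 5750 = 13p, so p = 442.31 and y = 6706 − 11p = 1840.62.
y = 1840.62 is above potential 1408; expectations adjust and SRAS shifts left until y = 1408.
Long run: on the new AD curve, 1408 = 6706 − 11p gives p = 481.64.

Short run: p = 442.31, y = 1840.62. Long run: p = 481.64.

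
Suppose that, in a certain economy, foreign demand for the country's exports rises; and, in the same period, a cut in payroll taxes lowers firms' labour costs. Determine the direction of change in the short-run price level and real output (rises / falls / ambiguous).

Price level: ambiguous; output: rises

The first event is a positive demand shock: AD shifts right, which by itself pushes P up and Y up.
The second is a favourable supply shock: SRAS shifts right, which by itself pushes P down and Y up.
The two shocks push P in opposite directions, so the effect on P is ambiguous. Both shocks push Y up, so Y rises.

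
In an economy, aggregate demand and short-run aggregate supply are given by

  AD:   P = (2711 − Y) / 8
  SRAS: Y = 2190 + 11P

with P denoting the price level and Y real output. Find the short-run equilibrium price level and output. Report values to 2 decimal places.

P = 27.42, Y = 2491.63

Rearrange AD to Y = 2711 − 8P.
Set AD = SRAS: 2711 − 8P = 2190 + 11P, so 521 = 19P and P = 27.42.
Substituting into AD, Y = 2711 − 8P = 2491.63.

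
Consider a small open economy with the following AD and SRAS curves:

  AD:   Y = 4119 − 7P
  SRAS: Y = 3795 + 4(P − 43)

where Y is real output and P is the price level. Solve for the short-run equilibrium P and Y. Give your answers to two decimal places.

P = 45.09, Y = 3803.36

Write SRAS as Y = 3795 + 4P − 172 = 3623 + 4P.
Set AD = SRAS: 4119 − 7P = 3623 + 4P, so 496 = 11P and P = 45.09.
Substituting into AD, Y = 4119 − 7P = 3803.36.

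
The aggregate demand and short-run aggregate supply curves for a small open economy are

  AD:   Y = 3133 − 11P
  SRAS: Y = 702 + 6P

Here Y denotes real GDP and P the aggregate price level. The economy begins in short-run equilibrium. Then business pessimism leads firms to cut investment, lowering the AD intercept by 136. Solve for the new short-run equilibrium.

This is a negative demand shock: AD shifts left.
New AD: Y = 2997 − 11P.
Set AD = SRAS: 2997 − 11P = 702 + 6P, so 2295 = 17P and P = 135.
Y = 2997 − 11·135 = 1512.

P = 135, Y = 1512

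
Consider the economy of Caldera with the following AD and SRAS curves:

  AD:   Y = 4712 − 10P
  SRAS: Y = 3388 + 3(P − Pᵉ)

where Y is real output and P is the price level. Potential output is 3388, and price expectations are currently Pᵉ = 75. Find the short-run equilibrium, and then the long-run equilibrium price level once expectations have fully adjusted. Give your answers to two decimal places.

Short run: with Pᵉ = 75, SRAS is Y = 3163 + 3P. Setting AD = SRAS gives 1549 = 13P, so P = 119.15 and Y = 4712 − 10P = 3520.46.
Output 3520.46 is above potential 3388, so over time expected prices rise and SRAS shifts left until Y returns to 3388.
Long run: Y = 3388 on the AD curve gives 3388 = 4712 − 10P, so P = 132.40.

Short run: P = 119.15, Y = 3520.46. Long run: P = 132.40.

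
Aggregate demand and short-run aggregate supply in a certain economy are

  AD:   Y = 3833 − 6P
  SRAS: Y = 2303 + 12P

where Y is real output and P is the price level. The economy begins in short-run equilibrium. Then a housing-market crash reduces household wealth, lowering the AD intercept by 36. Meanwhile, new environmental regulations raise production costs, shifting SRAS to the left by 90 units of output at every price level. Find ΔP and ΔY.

ΔP = +3, ΔY = -54

After both shocks: AD is Y = 3797 − 6P and SRAS is Y = 2213 + 12P.
Setting them equal: 1584 = 18P, so P = 88.
Y = 3797 − 6·88 = 3269.
Initially P = 85, Y = 3323, so ΔP = +3 and ΔY = -54.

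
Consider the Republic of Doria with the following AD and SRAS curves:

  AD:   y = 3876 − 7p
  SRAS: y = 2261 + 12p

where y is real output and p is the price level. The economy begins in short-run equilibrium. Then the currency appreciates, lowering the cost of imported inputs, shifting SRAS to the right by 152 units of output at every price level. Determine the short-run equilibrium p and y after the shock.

This is a positive supply shock: SRAS shifts right.
New SRAS: y = 2413 + 12p.
Set AD = SRAS: 3876 − 7p = 2413 + 12p, so 1463 = 19p and p = 77.
y = 3876 − 7·77 = 3337.

p = 77, y = 3337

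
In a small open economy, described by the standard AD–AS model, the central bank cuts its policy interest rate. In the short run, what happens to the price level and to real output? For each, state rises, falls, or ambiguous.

This is a positive demand shock: AD shifts right.
Moving along the upward-sloping SRAS curve, P rises and Y rises.

Price level: rises; output: rises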